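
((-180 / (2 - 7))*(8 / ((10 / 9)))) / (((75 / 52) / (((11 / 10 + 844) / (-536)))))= -11865204 / 41875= -283.35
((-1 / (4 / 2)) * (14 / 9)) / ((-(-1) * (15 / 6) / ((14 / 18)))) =-98 / 405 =-0.24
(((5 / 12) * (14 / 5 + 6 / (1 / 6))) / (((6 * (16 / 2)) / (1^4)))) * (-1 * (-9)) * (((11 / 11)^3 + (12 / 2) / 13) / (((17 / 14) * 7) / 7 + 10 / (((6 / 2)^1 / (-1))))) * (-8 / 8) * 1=38703 / 18512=2.09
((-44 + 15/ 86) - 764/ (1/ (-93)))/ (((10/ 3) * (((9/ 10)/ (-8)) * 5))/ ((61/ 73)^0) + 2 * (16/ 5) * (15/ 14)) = 170987684/ 11997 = 14252.54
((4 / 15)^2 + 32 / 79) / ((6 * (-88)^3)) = -529 / 4542436800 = -0.00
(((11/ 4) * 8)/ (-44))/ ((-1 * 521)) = 0.00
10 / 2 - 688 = -683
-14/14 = -1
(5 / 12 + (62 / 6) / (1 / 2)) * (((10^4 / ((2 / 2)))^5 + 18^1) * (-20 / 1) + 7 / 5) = -843333333333333333484543 / 20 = -42166666666666666674227.15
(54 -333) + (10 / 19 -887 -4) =-22220 / 19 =-1169.47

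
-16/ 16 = -1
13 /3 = 4.33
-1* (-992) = 992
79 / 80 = 0.99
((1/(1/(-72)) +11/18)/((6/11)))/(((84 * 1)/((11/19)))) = -155485/172368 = -0.90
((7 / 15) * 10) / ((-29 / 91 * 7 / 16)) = -2912 / 87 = -33.47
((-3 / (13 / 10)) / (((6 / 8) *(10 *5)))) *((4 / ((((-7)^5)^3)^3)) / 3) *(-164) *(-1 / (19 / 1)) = 2624 / 396460580889430713585300092926194492709935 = 0.00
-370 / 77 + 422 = 32124 / 77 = 417.19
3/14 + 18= 255/14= 18.21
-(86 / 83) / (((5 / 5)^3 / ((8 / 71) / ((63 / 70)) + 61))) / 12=-1679537 / 318222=-5.28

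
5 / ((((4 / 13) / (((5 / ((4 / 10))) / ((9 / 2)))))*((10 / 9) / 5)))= 1625 / 8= 203.12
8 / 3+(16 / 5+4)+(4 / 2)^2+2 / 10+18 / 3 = 20.07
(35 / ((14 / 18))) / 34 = 45 / 34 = 1.32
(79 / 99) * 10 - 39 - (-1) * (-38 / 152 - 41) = -72.27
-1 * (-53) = 53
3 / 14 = 0.21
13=13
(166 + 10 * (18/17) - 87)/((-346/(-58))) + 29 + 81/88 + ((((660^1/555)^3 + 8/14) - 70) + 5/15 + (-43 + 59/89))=-1588000757170147/24501471635256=-64.81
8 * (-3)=-24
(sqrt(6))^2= 6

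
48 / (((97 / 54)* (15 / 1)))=1.78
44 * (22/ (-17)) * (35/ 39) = -51.10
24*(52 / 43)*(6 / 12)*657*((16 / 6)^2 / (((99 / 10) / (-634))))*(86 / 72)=-1540264960 / 297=-5186077.31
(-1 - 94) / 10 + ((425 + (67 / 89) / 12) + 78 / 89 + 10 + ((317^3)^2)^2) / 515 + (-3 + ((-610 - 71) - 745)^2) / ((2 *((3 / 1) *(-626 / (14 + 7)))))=172106289338473613671814205391477139 / 86078130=1999419473198054066367545000.00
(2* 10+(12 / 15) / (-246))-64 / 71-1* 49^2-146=-110380957 / 43665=-2527.90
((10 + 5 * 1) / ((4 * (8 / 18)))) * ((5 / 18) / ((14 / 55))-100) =-373875 / 448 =-834.54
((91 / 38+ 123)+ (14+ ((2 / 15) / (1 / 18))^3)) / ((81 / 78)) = 9461257 / 64125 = 147.54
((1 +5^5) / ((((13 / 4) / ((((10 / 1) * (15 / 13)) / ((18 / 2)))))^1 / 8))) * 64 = 106700800 / 169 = 631365.68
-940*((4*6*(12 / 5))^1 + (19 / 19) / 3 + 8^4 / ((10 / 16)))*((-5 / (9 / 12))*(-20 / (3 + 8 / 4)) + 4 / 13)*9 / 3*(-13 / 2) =9807019624 / 3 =3269006541.33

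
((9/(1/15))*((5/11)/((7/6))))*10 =40500/77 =525.97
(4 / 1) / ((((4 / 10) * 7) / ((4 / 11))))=40 / 77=0.52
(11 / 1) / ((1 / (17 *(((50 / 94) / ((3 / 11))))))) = 51425 / 141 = 364.72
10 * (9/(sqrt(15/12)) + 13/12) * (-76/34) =-1368 * sqrt(5)/17 - 1235/51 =-204.15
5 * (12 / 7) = 60 / 7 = 8.57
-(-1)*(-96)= -96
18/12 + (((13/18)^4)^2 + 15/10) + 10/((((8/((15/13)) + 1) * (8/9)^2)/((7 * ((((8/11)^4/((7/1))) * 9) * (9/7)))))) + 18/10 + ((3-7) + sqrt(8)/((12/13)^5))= 10.26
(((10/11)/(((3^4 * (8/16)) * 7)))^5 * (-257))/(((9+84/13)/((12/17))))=-42764800000/10749850991296248316023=-0.00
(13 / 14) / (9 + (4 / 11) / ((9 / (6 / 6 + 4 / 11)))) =4719 / 46018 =0.10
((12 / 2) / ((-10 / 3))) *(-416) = 3744 / 5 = 748.80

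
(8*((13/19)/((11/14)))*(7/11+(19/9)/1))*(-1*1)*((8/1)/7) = -452608/20691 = -21.87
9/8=1.12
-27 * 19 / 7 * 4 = -2052 / 7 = -293.14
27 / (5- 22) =-27 / 17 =-1.59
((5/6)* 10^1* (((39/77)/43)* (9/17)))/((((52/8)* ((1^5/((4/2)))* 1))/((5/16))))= 1125/225148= 0.00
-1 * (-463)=463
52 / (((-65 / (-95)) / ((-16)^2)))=19456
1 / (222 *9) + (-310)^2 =192007801 / 1998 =96100.00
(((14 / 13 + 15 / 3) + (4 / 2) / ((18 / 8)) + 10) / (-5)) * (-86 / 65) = 34142 / 7605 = 4.49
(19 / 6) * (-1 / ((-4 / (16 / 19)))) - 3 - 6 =-25 / 3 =-8.33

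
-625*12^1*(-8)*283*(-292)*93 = -461108880000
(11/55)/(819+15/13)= 13/53310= 0.00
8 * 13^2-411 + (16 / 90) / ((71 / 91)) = 3007223 / 3195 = 941.23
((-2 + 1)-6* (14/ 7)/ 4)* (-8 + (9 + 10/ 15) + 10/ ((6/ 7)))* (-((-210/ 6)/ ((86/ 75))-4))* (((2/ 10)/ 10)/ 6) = -11876/ 1935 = -6.14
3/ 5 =0.60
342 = 342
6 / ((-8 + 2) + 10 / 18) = -54 / 49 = -1.10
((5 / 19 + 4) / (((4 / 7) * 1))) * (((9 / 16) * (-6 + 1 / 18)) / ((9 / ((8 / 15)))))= -2247 / 1520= -1.48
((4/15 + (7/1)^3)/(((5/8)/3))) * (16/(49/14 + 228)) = 1318144/11575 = 113.88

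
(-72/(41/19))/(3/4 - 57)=608/1025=0.59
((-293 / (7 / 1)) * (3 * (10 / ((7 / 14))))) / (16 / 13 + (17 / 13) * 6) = -276.68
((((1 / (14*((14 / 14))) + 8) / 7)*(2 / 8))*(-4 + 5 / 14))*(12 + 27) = -224757 / 5488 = -40.95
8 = 8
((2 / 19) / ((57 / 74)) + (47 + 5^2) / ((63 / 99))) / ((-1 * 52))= -214693 / 98553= -2.18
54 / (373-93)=0.19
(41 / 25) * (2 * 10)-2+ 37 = 339 / 5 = 67.80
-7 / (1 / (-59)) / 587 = 0.70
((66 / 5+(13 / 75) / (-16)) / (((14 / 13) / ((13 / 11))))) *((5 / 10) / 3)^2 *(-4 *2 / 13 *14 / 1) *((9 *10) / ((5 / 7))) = -1440257 / 3300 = -436.44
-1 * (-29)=29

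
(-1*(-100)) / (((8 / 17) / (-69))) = -29325 / 2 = -14662.50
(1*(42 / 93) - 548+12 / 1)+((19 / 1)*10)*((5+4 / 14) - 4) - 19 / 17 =-1078591 / 3689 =-292.38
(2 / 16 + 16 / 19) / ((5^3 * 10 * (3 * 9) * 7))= 7 / 1710000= 0.00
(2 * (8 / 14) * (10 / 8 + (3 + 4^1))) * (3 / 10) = 99 / 35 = 2.83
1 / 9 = 0.11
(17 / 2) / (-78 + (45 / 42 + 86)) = 119 / 127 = 0.94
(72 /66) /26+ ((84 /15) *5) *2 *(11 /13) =6782 /143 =47.43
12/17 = 0.71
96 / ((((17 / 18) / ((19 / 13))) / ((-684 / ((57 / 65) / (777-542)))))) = -462931200 / 17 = -27231247.06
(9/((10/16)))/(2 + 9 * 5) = 72/235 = 0.31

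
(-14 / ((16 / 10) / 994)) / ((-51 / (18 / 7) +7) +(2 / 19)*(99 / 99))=991515 / 1451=683.33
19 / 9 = 2.11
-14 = -14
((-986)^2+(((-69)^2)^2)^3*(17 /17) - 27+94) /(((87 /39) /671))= 101590935916386495932819752 /29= 3503135721254706756304129.00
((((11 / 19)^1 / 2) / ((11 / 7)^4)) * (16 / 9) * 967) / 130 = 9287068 / 14794065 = 0.63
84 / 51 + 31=555 / 17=32.65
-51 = -51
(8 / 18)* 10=40 / 9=4.44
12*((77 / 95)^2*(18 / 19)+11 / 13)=39283332 / 2229175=17.62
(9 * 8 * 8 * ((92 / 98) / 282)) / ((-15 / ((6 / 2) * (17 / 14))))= -37536 / 80605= -0.47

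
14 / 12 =7 / 6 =1.17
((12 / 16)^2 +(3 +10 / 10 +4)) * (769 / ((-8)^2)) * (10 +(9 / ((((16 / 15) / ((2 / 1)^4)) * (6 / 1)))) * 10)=24757955 / 1024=24177.69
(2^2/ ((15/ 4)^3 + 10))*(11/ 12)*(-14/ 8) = -112/ 1095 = -0.10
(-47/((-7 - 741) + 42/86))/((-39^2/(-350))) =707350/48889503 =0.01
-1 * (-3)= 3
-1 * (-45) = 45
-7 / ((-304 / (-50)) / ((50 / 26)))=-4375 / 1976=-2.21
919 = 919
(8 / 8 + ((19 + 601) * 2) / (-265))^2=38025 / 2809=13.54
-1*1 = -1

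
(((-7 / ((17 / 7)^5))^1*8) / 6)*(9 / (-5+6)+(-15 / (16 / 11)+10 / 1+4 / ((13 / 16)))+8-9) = -308593327 / 221497692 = -1.39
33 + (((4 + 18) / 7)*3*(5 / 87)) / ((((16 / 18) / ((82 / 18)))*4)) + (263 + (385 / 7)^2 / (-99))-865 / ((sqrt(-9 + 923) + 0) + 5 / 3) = 64181154367 / 239731632-7785*sqrt(914) / 8201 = 239.02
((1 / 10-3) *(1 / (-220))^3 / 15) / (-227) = -29 / 362564400000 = -0.00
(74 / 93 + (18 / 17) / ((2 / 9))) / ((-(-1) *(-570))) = -8791 / 901170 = -0.01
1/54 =0.02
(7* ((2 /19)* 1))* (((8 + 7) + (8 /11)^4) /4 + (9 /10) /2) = 4376134 /1390895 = 3.15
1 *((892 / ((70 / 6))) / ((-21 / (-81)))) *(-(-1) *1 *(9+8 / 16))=686394 / 245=2801.61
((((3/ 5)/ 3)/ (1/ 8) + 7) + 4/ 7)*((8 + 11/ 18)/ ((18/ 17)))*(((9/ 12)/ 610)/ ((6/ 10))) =56389/ 368928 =0.15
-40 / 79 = -0.51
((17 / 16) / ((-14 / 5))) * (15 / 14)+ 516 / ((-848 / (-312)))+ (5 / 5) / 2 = 31569961 / 166208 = 189.94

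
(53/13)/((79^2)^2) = 53/506351053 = 0.00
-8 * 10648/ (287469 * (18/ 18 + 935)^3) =-1331/ 3683312699976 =-0.00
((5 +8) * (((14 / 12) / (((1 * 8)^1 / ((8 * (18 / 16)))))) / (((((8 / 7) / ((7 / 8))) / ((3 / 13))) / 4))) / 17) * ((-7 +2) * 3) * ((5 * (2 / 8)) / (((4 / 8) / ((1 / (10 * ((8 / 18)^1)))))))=-416745 / 69632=-5.98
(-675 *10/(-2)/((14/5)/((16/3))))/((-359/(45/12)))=-168750/2513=-67.15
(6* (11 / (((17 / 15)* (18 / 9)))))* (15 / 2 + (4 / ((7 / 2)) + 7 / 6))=33990 / 119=285.63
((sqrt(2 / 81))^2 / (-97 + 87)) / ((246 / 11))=-11 / 99630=-0.00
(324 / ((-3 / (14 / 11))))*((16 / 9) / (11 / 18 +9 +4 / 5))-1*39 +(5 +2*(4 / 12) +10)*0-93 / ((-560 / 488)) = 13399101 / 721490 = 18.57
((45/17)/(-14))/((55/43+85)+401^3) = -1935/659901494014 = -0.00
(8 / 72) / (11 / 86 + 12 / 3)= 86 / 3195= 0.03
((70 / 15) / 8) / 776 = 7 / 9312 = 0.00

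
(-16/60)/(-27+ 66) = -4/585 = -0.01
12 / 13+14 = 194 / 13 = 14.92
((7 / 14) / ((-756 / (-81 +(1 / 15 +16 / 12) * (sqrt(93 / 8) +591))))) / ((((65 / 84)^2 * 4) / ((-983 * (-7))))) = -29959874 / 21125 - 337169 * sqrt(186) / 507000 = -1427.29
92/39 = 2.36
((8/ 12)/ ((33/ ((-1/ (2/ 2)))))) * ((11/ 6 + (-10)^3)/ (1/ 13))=77857/ 297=262.14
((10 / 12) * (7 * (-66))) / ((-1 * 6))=64.17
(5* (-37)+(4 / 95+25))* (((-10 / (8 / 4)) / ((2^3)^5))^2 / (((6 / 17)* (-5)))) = 64583 / 30601641984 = 0.00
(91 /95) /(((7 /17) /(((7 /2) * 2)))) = 16.28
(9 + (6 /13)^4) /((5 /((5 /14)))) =258345 /399854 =0.65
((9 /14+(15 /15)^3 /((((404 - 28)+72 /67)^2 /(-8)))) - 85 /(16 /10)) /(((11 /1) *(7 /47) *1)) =-1377596913093 /43003420768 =-32.03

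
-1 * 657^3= -283593393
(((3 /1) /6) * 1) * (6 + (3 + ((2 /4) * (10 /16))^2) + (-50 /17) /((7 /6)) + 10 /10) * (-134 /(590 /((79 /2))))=-33.99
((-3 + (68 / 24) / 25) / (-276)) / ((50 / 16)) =433 / 129375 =0.00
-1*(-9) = 9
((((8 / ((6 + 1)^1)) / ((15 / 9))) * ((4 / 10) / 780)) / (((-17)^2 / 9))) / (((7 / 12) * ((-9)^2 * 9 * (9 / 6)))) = 0.00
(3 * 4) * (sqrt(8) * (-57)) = -1368 * sqrt(2) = -1934.64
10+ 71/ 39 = 461/ 39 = 11.82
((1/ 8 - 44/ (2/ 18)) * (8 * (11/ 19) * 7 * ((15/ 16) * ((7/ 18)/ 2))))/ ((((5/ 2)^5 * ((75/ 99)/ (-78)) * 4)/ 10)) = 732308577/ 118750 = 6166.81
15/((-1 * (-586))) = 15/586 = 0.03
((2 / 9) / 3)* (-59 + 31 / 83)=-3244 / 747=-4.34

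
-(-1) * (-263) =-263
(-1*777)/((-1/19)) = 14763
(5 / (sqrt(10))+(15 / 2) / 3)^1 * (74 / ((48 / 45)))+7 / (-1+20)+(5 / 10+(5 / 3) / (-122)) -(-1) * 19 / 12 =555 * sqrt(10) / 16+3261437 / 18544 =285.57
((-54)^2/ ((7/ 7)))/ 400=729/ 100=7.29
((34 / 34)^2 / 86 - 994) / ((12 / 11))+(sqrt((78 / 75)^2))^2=-586997993 / 645000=-910.07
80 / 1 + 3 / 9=241 / 3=80.33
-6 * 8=-48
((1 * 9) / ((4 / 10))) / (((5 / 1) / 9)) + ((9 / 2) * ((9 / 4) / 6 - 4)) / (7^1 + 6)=8163 / 208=39.25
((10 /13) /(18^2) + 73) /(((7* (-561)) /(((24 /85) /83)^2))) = -4919776 /22868664293475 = -0.00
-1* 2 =-2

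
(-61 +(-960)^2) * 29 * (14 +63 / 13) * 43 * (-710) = -199896231185350 / 13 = -15376633168103.85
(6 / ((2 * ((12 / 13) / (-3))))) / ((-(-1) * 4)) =-2.44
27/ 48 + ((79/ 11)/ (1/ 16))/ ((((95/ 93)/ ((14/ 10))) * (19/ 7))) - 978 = -919.42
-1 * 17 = -17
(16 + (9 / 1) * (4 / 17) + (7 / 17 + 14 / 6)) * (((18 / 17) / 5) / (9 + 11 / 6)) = 38304 / 93925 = 0.41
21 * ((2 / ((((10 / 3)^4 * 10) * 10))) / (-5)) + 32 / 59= 79899641 / 147500000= 0.54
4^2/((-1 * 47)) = -16/47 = -0.34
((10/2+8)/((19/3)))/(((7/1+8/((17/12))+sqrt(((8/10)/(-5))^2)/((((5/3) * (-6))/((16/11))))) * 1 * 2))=911625/11213078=0.08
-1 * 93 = -93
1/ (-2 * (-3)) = 1/ 6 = 0.17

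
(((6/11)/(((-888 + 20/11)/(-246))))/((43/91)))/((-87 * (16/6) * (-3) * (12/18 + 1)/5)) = 33579/24311512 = 0.00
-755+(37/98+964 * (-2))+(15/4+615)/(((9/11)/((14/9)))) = -1506.23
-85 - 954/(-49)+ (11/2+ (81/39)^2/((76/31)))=-36673275/629356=-58.27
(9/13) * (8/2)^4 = 2304/13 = 177.23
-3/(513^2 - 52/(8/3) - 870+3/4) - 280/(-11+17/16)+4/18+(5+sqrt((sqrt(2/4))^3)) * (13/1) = 13 * 2^(1/4)/2+5193264883/55603413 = 101.13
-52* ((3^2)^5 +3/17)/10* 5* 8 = -208797888/17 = -12282228.71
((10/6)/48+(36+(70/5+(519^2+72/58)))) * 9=1125065665/464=2424710.48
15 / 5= 3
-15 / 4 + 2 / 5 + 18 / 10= -31 / 20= -1.55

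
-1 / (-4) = 1 / 4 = 0.25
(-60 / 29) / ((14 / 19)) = -570 / 203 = -2.81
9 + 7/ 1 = 16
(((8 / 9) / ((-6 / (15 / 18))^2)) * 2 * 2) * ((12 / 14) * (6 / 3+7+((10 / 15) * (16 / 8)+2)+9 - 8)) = 4000 / 5103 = 0.78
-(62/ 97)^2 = -3844/ 9409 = -0.41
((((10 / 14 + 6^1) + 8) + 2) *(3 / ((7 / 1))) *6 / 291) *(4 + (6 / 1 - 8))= 1404 / 4753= 0.30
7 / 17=0.41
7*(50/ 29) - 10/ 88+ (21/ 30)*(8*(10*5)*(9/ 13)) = 205.80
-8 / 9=-0.89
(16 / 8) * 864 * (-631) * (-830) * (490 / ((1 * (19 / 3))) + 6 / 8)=1343254324320 / 19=70697596016.84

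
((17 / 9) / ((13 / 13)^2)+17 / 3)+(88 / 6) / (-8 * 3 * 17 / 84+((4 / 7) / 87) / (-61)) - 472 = -379575614 / 811989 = -467.46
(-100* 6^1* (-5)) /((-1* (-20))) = 150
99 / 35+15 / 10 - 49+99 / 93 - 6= -49.61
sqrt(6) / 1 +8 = sqrt(6) +8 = 10.45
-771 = -771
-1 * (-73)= 73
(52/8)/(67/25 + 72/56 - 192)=-2275/65812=-0.03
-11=-11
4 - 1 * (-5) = 9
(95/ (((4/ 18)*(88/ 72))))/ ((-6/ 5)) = -12825/ 44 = -291.48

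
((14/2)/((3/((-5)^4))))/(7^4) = 625/1029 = 0.61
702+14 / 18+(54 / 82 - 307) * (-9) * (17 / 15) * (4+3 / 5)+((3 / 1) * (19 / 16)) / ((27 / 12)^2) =83451322 / 5535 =15077.02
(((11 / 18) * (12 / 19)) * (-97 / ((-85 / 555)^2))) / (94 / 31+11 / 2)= -543388956 / 2904739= -187.07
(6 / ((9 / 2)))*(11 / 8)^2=121 / 48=2.52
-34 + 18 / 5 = -30.40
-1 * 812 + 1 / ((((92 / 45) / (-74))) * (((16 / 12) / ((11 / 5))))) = -160397 / 184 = -871.72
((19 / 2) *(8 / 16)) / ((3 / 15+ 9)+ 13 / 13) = 95 / 204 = 0.47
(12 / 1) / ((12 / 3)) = 3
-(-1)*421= 421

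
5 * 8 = 40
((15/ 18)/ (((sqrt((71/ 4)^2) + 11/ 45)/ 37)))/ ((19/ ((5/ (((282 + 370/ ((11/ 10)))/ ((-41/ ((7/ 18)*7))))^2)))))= 11151087750/ 41685605690701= 0.00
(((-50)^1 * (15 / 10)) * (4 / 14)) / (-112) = 75 / 392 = 0.19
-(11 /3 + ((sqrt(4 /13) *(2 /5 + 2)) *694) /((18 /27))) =-1389.53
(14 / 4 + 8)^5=6436343 / 32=201135.72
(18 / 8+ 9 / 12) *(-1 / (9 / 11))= -3.67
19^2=361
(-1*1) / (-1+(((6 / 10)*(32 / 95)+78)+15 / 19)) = -475 / 37046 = -0.01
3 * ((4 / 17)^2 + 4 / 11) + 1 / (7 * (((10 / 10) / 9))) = 56583 / 22253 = 2.54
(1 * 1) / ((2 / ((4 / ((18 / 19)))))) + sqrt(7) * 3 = 10.05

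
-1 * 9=-9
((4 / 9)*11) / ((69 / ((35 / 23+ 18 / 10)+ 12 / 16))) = 20603 / 71415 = 0.29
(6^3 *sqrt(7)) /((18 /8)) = 96 *sqrt(7) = 253.99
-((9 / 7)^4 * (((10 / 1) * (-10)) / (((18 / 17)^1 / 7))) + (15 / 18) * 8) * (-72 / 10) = -4445016 / 343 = -12959.23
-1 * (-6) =6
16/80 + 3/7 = 22/35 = 0.63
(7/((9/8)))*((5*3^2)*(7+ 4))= 3080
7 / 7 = 1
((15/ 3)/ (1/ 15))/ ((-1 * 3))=-25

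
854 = 854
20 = 20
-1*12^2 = -144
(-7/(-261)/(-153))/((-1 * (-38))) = -0.00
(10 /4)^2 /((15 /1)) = 5 /12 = 0.42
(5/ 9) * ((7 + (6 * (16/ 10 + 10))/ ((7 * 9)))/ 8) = 851/ 1512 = 0.56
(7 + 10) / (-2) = -17 / 2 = -8.50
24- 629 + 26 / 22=-603.82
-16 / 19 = -0.84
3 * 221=663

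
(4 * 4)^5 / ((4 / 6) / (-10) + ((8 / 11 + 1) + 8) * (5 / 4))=692060160 / 7981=86713.46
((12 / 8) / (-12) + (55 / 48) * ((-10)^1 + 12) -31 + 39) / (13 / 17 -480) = -1037 / 48882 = -0.02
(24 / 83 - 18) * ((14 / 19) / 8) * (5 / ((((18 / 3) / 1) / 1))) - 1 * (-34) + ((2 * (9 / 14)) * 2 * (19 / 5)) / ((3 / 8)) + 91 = 33050271 / 220780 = 149.70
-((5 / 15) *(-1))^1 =1 / 3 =0.33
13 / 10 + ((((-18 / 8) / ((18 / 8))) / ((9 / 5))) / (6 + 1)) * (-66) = 1373 / 210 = 6.54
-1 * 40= -40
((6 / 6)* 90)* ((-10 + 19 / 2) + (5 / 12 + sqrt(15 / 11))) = -15 / 2 + 90* sqrt(165) / 11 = 97.60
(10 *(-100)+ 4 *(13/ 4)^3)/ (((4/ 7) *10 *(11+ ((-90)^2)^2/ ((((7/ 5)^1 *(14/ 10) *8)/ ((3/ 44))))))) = -52078719/ 98418794560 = -0.00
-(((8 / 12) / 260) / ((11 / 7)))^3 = -343 / 78953589000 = -0.00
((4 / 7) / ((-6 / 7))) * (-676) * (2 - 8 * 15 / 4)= -37856 / 3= -12618.67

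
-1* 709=-709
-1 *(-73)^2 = -5329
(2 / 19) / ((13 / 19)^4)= 0.48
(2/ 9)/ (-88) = -1/ 396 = -0.00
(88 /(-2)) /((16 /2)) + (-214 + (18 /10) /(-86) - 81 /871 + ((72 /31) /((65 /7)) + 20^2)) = 180.64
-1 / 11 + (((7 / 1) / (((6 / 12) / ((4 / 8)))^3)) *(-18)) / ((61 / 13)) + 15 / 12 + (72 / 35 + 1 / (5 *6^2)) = -9989393 / 422730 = -23.63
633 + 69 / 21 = 4454 / 7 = 636.29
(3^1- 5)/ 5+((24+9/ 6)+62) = 871/ 10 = 87.10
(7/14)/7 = 1/14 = 0.07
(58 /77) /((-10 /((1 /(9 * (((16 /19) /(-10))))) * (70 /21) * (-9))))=-2.98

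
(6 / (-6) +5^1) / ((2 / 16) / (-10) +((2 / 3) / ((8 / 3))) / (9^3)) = -233280 / 709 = -329.03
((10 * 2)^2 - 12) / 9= 388 / 9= 43.11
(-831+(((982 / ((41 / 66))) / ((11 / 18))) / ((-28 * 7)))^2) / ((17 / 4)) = -154.55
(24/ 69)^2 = 64/ 529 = 0.12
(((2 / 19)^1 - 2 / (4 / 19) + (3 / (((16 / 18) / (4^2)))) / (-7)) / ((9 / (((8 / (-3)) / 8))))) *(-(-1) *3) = 1517 / 798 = 1.90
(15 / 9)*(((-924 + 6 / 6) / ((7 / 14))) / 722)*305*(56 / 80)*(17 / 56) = -4785755 / 17328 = -276.19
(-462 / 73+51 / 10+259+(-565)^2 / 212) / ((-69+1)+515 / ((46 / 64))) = 1046219883 / 384733360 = 2.72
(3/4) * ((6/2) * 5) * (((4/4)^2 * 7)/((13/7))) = 2205/52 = 42.40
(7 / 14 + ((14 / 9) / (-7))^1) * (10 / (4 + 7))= 25 / 99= 0.25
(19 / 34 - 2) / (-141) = 49 / 4794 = 0.01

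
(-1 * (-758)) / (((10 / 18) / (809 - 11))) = 1088791.20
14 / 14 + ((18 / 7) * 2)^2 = 1345 / 49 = 27.45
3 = 3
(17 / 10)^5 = 1419857 / 100000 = 14.20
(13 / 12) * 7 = 7.58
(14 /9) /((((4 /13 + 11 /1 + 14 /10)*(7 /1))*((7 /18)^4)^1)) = 758160 /991613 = 0.76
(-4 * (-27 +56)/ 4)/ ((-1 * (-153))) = -29/ 153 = -0.19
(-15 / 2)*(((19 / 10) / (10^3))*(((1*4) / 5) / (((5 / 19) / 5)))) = -0.22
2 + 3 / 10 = 23 / 10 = 2.30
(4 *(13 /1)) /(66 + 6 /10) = 260 /333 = 0.78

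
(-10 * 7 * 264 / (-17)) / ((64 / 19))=21945 / 68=322.72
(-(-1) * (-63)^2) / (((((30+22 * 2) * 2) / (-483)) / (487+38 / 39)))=-12160980279 / 1924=-6320675.82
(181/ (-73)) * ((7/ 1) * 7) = -8869/ 73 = -121.49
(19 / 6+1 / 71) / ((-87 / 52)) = -1.90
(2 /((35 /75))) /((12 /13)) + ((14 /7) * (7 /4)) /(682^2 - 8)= 30232589 /6511624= 4.64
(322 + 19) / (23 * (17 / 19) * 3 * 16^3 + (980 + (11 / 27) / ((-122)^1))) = 21341826 / 15887712823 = 0.00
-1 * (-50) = 50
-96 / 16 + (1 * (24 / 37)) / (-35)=-7794 / 1295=-6.02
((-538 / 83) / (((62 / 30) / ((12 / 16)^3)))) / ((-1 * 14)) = 108945 / 1152704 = 0.09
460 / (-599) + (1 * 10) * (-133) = -797130 / 599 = -1330.77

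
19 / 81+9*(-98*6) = -428633 / 81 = -5291.77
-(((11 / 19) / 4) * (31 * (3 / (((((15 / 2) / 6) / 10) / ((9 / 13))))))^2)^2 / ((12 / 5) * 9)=-703839144000960 / 10310521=-68264168.61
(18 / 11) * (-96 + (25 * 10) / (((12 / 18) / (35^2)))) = 8267022 / 11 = 751547.45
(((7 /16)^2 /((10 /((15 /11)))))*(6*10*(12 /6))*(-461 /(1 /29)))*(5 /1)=-147393225 /704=-209365.38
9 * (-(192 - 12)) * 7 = -11340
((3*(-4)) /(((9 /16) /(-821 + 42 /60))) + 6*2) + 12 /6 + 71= 263771 /15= 17584.73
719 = 719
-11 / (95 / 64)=-704 / 95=-7.41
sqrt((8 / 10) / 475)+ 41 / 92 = 2 * sqrt(95) / 475+ 41 / 92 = 0.49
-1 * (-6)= 6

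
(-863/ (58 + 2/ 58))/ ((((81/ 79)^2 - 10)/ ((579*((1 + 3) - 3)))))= 30145346851/ 31331289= 962.15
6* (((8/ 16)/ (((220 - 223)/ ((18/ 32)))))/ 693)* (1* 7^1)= -1/ 176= -0.01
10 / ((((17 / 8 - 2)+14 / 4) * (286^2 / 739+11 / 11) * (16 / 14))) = 10346 / 478703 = 0.02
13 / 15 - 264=-3947 / 15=-263.13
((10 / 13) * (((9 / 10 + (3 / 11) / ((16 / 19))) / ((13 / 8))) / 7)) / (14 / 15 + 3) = 0.02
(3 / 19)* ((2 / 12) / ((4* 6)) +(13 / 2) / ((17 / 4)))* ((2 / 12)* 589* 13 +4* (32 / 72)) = 86514283 / 279072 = 310.01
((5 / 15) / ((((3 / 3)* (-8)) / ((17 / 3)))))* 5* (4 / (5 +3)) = -85 / 144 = -0.59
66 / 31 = 2.13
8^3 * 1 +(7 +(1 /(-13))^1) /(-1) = 6566 /13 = 505.08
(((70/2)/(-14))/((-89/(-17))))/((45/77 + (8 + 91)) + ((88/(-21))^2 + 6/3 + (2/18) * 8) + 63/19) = -51205/13226646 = -0.00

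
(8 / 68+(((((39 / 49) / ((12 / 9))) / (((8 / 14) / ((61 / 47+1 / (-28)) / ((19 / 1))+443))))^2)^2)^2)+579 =135444850918463051192683010362497841435973572919606896859517352200922627697 / 64308595484133150503918791432808184440805898166730752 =2106170254517241596953.10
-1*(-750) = 750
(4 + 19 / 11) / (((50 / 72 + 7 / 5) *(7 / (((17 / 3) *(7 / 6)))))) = 10710 / 4147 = 2.58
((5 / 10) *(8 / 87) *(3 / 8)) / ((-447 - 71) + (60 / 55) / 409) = -4499 / 135167260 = -0.00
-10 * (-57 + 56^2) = -30790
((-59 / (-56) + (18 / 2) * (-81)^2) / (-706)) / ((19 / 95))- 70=-19301535 / 39536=-488.20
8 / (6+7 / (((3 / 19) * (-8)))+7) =192 / 179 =1.07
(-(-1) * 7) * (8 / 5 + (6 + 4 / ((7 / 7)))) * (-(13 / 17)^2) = -68614 / 1445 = -47.48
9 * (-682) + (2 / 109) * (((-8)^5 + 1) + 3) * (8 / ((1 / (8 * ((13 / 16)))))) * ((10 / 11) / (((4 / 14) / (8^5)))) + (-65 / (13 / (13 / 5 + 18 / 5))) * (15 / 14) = -54711307511923 / 16786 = -3259341565.11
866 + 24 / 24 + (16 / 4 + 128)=999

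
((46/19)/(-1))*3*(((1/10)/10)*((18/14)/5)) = -621/33250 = -0.02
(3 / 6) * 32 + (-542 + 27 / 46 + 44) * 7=-159431 / 46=-3465.89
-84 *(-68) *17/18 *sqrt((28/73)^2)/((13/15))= 2265760/949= 2387.52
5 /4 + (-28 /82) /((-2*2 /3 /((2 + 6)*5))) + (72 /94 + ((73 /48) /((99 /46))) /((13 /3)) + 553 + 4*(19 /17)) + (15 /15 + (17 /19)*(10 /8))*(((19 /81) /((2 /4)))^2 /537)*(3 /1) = 25082766421231681 /44012874072024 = 569.90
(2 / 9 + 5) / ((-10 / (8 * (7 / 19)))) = -1316 / 855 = -1.54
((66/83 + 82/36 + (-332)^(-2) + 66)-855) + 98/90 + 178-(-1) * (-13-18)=-1054576073/1653360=-637.84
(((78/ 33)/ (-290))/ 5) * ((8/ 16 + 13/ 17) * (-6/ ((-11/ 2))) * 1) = -3354/ 1491325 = -0.00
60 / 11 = 5.45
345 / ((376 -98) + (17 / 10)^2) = 11500 / 9363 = 1.23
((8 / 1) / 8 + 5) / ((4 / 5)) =7.50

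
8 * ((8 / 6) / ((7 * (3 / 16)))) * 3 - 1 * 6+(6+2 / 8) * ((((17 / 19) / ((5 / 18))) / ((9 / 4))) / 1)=10904 / 399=27.33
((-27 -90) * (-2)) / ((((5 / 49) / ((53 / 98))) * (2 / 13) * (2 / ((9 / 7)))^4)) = 1376.78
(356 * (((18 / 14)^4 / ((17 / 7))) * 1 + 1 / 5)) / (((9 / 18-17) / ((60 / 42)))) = -55017664 / 1346961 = -40.85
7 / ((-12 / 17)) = -119 / 12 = -9.92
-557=-557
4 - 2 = 2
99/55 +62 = 319/5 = 63.80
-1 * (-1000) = 1000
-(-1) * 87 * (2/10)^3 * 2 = 174/125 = 1.39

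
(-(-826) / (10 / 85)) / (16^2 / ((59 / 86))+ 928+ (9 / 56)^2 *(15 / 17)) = 22083909568 / 4092727301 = 5.40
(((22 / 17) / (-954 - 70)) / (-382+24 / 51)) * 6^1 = 11 / 553472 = 0.00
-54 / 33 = -18 / 11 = -1.64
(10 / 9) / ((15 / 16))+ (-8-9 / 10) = -2083 / 270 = -7.71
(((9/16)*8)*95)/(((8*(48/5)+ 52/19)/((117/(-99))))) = -1055925/166232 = -6.35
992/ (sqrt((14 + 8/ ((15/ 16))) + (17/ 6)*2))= 186.80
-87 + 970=883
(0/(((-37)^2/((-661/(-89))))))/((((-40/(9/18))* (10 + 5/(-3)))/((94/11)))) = 0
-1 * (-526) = 526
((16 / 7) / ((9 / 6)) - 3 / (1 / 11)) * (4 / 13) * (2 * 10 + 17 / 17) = -2644 / 13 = -203.38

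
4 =4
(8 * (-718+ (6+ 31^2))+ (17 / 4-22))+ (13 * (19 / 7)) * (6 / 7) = 392881 / 196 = 2004.49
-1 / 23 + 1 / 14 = 9 / 322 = 0.03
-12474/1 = -12474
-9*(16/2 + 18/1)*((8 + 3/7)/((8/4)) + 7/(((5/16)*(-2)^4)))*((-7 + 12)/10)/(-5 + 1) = 45981/280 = 164.22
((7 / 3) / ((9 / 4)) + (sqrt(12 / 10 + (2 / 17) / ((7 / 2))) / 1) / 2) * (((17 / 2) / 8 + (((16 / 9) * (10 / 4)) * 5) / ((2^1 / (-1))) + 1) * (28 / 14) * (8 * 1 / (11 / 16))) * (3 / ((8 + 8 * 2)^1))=-72968 / 2673-1303 * sqrt(436730) / 58905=-41.92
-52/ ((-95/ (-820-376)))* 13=-808496/ 95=-8510.48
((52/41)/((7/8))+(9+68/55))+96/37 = 8340417/584045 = 14.28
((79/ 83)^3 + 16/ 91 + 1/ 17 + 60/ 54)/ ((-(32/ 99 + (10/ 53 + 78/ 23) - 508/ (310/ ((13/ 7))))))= -18267174747239660/ 7113971223551153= -2.57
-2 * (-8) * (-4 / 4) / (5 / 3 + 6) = -48 / 23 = -2.09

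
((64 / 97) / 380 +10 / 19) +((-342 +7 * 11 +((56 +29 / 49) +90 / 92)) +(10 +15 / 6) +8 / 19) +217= 239061437 / 10385305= 23.02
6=6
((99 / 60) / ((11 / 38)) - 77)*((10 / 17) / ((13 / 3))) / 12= -713 / 884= -0.81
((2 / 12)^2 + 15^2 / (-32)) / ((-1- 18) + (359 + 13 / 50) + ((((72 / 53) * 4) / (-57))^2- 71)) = -51133420825 / 1965974758128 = -0.03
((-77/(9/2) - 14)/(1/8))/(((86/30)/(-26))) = 291200/129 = 2257.36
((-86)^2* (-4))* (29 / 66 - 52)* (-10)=-15253689.70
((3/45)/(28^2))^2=0.00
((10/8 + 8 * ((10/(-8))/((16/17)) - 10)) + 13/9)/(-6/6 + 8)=-6331/504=-12.56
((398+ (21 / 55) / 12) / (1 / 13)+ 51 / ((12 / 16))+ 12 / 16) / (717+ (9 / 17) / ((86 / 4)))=210801394 / 28827975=7.31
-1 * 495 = -495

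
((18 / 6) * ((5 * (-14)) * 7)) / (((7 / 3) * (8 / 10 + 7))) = -1050 / 13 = -80.77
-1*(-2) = 2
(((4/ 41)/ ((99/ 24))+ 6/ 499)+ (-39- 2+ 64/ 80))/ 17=-135584117/ 57387495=-2.36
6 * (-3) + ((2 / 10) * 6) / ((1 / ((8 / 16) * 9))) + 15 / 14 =-807 / 70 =-11.53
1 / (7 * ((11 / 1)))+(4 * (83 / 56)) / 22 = 87 / 308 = 0.28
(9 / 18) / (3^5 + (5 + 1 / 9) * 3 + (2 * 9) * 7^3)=3 / 38594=0.00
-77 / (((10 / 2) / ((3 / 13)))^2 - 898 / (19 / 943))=0.00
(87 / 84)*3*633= 55071 / 28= 1966.82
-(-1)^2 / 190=-1 / 190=-0.01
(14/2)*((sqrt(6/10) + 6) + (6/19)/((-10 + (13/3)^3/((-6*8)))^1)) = 7*sqrt(15)/5 + 12040854/287983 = 47.23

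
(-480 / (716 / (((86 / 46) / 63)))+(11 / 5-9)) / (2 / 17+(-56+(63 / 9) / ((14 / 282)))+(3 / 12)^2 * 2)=-400946768 / 5011480005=-0.08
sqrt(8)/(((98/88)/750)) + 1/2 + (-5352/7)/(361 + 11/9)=-18379/11410 + 66000 * sqrt(2)/49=1903.25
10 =10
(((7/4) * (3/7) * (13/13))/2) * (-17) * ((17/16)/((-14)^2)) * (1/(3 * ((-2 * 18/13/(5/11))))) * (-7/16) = -18785/22708224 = -0.00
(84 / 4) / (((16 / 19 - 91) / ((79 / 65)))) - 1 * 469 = -17417442 / 37115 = -469.28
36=36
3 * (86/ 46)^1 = 5.61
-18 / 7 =-2.57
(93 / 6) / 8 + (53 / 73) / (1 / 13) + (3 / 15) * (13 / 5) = 347359 / 29200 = 11.90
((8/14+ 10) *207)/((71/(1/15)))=5106/2485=2.05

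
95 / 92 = 1.03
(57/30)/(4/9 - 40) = -171/3560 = -0.05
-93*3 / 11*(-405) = 112995 / 11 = 10272.27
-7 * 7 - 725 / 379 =-19296 / 379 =-50.91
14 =14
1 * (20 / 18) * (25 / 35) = 50 / 63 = 0.79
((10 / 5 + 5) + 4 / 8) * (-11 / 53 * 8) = -660 / 53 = -12.45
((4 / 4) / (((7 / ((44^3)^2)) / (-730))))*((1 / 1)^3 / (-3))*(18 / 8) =567547405165.71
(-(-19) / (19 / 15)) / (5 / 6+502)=0.03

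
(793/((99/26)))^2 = 425101924/9801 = 43373.32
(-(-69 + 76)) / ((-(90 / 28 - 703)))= -98 / 9797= -0.01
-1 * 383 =-383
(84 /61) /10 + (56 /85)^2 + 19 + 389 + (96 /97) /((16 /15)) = 17506240492 /42750325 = 409.50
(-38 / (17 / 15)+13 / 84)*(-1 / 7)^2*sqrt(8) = -47659*sqrt(2) / 34986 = -1.93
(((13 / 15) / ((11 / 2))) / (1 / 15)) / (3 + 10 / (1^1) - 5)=13 / 44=0.30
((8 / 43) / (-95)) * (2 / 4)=-4 / 4085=-0.00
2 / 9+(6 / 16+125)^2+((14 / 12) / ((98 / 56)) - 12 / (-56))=63383015 / 4032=15719.99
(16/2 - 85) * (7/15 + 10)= -12089/15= -805.93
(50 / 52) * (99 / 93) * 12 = 4950 / 403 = 12.28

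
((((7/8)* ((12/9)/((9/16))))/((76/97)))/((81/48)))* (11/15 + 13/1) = 4475968/207765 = 21.54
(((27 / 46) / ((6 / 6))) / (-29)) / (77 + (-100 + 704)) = -9 / 302818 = -0.00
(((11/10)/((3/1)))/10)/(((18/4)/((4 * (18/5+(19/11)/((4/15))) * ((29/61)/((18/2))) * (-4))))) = -42862/617625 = -0.07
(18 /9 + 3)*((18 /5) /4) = 9 /2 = 4.50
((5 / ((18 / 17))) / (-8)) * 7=-595 / 144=-4.13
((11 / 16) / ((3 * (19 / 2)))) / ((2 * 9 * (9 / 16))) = 11 / 4617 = 0.00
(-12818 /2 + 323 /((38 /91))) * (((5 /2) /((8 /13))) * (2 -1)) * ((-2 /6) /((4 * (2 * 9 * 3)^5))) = 244205 /58773123072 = 0.00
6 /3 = 2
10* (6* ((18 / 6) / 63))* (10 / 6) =100 / 21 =4.76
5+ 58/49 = 303/49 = 6.18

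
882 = 882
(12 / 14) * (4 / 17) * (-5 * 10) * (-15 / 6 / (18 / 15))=2500 / 119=21.01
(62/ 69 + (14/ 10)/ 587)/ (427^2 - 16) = 182453/ 36921117195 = 0.00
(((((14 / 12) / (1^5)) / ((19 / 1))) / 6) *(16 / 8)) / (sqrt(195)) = 7 *sqrt(195) / 66690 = 0.00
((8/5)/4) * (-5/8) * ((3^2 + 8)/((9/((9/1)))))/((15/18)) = -51/10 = -5.10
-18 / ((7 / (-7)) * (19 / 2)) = 36 / 19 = 1.89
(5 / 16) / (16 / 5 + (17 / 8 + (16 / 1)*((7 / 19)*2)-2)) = 475 / 22974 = 0.02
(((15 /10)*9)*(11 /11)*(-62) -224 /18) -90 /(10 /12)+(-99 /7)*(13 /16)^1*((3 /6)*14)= -149455 /144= -1037.88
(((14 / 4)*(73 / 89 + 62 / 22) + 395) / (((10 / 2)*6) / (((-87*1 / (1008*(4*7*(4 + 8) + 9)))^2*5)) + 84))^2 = 7043558872883569 / 389387631635918857390733361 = 0.00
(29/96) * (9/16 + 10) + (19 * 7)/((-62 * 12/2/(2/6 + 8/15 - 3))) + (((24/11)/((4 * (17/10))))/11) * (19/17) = 99557352877/24976258560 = 3.99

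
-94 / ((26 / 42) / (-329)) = 649446 / 13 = 49957.38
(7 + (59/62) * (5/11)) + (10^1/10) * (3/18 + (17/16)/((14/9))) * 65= 14359399/229152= 62.66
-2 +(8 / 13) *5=14 / 13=1.08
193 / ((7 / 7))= 193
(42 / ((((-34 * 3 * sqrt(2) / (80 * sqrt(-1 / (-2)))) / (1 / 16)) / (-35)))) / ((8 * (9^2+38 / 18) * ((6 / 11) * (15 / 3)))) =735 / 36992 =0.02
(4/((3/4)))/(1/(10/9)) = 160/27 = 5.93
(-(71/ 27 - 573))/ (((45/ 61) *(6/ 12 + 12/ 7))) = 2630320/ 7533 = 349.17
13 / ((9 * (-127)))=-13 / 1143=-0.01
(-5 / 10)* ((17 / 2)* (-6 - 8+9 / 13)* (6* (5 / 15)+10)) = 8823 / 13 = 678.69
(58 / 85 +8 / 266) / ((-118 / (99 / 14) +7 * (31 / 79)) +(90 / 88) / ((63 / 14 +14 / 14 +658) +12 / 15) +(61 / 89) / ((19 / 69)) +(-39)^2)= 10640453199948 / 22545856197668575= 0.00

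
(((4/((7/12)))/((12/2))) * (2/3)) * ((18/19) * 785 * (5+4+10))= 75360/7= 10765.71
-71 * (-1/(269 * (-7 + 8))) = 71/269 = 0.26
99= 99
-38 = -38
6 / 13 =0.46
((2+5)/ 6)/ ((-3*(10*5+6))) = -1/ 144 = -0.01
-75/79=-0.95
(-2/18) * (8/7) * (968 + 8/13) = -123.00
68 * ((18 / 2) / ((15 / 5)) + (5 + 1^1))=612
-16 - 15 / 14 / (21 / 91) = -289 / 14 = -20.64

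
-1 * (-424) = 424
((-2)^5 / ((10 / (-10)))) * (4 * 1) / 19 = 128 / 19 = 6.74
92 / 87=1.06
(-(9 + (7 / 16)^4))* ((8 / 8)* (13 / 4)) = -7698925 / 262144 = -29.37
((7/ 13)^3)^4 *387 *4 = 21426312587148/ 23298085122481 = 0.92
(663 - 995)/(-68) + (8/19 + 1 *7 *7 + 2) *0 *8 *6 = 83/17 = 4.88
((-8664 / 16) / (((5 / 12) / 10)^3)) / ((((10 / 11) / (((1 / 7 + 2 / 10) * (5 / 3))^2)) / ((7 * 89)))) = -58627971072 / 35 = -1675084887.77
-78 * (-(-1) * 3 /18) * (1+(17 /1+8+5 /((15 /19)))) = -1261 /3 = -420.33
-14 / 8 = -7 / 4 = -1.75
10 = 10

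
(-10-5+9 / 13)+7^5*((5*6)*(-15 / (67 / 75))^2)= 8295829321296 / 58357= 142156542.00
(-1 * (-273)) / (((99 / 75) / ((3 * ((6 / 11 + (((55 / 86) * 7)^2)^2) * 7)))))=11561806158609525 / 6618798736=1746813.38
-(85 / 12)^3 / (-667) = 614125 / 1152576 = 0.53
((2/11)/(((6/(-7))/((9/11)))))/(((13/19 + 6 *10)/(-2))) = 798/139513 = 0.01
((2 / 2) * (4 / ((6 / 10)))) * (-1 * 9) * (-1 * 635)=38100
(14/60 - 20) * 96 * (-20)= 37952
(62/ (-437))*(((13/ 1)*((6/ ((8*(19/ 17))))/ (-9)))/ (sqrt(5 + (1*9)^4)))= 6851*sqrt(134)/ 46729284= 0.00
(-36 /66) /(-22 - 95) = 2 /429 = 0.00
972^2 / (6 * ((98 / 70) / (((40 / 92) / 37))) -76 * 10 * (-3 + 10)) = -23619600 / 115129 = -205.16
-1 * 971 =-971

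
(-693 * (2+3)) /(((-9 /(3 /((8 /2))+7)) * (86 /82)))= 2844.97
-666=-666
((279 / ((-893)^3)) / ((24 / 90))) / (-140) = 837 / 79757659184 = 0.00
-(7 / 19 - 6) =107 / 19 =5.63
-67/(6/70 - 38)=2345/1327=1.77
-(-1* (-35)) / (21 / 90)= -150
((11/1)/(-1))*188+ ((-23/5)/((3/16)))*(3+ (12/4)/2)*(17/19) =-2166.78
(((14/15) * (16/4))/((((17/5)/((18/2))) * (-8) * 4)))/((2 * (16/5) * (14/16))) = -15/272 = -0.06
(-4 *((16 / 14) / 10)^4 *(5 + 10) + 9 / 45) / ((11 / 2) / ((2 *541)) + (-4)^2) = 123246292 / 10394829375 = 0.01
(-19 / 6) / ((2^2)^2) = -19 / 96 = -0.20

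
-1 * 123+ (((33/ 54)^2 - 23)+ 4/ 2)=-143.63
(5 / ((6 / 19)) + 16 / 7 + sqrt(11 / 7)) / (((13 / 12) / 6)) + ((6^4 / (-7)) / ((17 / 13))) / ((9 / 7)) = -15108 / 1547 + 72 * sqrt(77) / 91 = -2.82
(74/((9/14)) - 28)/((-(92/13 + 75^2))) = -10192/658953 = -0.02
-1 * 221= -221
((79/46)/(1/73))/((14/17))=98039/644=152.23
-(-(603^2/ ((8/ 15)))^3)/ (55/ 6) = 97348418483507946225/ 2816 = 34569750881927537.72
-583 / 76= -7.67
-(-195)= 195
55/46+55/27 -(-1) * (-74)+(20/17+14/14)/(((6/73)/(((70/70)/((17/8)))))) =-20928221/358938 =-58.31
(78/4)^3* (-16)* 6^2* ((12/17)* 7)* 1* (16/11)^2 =-91842895872/2057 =-44648952.78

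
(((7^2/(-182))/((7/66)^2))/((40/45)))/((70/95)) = -186219/5096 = -36.54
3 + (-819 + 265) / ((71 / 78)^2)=-3355413 / 5041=-665.62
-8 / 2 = -4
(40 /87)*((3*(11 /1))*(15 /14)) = 3300 /203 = 16.26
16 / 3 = 5.33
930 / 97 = 9.59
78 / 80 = 0.98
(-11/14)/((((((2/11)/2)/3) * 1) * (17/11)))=-3993/238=-16.78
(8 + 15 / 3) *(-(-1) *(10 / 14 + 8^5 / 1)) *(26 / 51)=4560634 / 21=217173.05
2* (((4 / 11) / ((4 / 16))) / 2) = 16 / 11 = 1.45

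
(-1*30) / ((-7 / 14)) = 60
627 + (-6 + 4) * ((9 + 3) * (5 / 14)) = 4329 / 7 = 618.43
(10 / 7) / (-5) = -0.29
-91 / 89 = -1.02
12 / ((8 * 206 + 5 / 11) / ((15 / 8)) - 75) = 1980 / 132689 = 0.01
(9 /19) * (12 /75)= 36 /475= 0.08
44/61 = 0.72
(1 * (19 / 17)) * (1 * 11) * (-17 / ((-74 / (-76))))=-7942 / 37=-214.65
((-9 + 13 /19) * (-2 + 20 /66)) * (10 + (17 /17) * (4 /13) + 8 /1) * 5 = 10529120 /8151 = 1291.76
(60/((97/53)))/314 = 1590/15229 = 0.10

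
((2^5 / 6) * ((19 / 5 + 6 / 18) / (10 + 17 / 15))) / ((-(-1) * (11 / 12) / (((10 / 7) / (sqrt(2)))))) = 19840 * sqrt(2) / 12859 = 2.18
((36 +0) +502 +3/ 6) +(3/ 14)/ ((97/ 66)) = 731481/ 1358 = 538.65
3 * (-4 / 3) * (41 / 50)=-82 / 25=-3.28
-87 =-87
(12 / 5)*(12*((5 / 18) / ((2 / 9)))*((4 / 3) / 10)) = 24 / 5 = 4.80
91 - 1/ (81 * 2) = 90.99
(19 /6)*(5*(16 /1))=760 /3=253.33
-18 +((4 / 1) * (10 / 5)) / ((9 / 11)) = -74 / 9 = -8.22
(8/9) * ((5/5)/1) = 8/9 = 0.89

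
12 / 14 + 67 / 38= 697 / 266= 2.62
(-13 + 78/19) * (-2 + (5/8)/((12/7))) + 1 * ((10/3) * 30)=208933/1824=114.55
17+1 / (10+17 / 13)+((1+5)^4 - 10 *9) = 179794 / 147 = 1223.09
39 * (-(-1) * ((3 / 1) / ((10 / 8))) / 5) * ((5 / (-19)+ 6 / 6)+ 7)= 68796 / 475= 144.83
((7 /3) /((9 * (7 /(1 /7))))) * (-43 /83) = -43 /15687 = -0.00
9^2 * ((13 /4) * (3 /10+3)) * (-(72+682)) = -13100373 /20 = -655018.65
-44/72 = -11/18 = -0.61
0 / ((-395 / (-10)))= 0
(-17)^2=289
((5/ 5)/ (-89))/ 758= -1/ 67462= -0.00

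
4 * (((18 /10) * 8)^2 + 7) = 21436 /25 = 857.44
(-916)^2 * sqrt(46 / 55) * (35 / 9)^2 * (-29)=-5961492880 * sqrt(2530) / 891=-336540694.13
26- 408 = -382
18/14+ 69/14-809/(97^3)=79391225/12777422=6.21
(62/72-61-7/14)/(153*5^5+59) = -2183/17214624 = -0.00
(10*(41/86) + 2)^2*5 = 423405/1849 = 228.99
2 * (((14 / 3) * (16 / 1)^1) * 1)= 448 / 3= 149.33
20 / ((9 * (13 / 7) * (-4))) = -35 / 117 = -0.30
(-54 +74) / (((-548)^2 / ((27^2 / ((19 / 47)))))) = 171315 / 1426444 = 0.12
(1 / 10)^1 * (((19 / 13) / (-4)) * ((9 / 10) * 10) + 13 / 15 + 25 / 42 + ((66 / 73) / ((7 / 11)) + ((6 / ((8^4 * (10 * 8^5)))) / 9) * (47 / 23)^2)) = -82031210712431 / 2021403540848640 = -0.04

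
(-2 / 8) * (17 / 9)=-0.47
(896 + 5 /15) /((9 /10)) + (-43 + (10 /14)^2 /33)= 13868156 /14553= 952.94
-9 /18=-1 /2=-0.50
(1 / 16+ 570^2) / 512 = 5198401 / 8192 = 634.57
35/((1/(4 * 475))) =66500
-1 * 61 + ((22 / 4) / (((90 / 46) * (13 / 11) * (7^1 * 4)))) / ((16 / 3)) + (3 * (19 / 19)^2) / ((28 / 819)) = 4676543 / 174720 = 26.77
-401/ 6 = -66.83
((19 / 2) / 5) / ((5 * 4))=19 / 200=0.10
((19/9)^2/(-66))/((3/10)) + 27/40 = 144313/320760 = 0.45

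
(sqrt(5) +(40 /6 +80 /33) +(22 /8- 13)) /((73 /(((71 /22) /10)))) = -3621 /706640 +71 * sqrt(5) /16060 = 0.00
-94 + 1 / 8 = -751 / 8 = -93.88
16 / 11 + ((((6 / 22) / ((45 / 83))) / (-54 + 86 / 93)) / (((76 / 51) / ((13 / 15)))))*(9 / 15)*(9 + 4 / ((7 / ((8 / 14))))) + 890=22530545052157 / 25274788000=891.42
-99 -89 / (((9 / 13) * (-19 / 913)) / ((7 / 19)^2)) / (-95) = -107.83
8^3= 512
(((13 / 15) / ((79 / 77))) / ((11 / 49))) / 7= 637 / 1185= 0.54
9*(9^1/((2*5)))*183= 14823/10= 1482.30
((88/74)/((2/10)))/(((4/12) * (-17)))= -660/629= -1.05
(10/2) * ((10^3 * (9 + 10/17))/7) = 815000/119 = 6848.74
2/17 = 0.12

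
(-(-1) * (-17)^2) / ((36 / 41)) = 11849 / 36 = 329.14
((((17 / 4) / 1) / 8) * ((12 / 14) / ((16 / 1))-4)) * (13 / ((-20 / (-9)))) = -439569 / 35840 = -12.26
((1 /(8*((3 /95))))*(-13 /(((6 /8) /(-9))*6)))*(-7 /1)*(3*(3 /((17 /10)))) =-129675 /34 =-3813.97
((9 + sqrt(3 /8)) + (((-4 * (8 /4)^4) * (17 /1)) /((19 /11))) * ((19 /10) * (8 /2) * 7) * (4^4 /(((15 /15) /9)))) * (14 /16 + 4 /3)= -6820035813 /40 + 53 * sqrt(6) /96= -170500893.97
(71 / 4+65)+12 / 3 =347 / 4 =86.75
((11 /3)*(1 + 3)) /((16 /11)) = 121 /12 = 10.08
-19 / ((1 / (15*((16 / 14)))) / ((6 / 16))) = -855 / 7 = -122.14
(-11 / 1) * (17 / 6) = -187 / 6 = -31.17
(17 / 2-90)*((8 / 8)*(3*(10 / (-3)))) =815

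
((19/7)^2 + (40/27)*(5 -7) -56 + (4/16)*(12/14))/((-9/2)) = 135955/11907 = 11.42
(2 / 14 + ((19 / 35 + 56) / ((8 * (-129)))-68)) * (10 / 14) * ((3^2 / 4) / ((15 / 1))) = -7.28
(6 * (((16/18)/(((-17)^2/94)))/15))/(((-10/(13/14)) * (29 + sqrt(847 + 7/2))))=283504/8648325 - 4888 * sqrt(42)/960925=-0.00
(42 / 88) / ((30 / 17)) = 119 / 440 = 0.27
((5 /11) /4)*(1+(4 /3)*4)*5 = 475 /132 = 3.60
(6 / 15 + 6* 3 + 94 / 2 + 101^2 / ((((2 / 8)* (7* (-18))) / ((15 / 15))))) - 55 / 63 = -9076 / 35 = -259.31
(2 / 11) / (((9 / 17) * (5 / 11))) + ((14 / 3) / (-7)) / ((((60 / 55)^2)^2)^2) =1364768539 / 3224862720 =0.42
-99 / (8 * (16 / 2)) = -99 / 64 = -1.55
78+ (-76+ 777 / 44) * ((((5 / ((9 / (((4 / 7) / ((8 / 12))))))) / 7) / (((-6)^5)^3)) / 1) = 78.00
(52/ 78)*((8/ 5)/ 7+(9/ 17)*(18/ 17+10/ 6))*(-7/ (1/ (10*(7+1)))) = -541024/ 867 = -624.02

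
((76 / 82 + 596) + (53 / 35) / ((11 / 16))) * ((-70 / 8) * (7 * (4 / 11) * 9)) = -595807254 / 4961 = -120098.22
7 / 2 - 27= -47 / 2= -23.50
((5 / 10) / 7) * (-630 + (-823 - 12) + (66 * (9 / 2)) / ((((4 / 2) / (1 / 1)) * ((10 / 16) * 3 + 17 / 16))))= -9497 / 94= -101.03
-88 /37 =-2.38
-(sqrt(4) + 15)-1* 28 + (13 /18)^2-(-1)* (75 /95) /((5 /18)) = -256313 /6156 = -41.64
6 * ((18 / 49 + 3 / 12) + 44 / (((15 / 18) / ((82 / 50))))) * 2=6409887 / 6125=1046.51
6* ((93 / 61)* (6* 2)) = 6696 / 61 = 109.77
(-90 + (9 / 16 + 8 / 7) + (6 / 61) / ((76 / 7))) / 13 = -11460175 / 1687504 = -6.79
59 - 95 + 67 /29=-977 /29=-33.69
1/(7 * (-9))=-1/63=-0.02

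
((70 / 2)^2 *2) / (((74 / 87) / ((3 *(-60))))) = -19183500 / 37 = -518472.97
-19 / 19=-1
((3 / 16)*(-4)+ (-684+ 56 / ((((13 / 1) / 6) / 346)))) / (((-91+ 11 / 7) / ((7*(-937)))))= 19715822721 / 32552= 605671.62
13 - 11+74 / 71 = 216 / 71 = 3.04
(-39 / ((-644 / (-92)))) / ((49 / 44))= -1716 / 343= -5.00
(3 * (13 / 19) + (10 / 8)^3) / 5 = 4871 / 6080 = 0.80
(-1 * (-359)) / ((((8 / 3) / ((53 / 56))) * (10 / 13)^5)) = 21193775733 / 44800000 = 473.08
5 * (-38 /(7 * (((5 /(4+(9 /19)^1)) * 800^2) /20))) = -17 /22400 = -0.00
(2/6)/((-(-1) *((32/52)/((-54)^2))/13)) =41067/2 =20533.50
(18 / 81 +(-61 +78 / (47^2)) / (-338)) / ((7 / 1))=2705323 / 47038446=0.06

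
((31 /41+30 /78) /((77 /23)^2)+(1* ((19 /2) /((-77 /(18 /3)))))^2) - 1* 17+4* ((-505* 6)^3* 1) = -351638595115425320 /3160157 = -111272508016.35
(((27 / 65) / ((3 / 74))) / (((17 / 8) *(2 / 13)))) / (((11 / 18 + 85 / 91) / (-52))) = -226908864 / 215135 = -1054.73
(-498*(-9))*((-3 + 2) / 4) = -2241 / 2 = -1120.50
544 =544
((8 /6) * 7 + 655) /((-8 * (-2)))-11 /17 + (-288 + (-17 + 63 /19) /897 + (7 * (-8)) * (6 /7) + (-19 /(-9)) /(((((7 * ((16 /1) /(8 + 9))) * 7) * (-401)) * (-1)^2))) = -775485597343 /2627503578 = -295.14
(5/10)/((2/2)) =1/2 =0.50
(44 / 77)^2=16 / 49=0.33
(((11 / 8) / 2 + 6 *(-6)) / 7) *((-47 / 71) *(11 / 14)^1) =2.62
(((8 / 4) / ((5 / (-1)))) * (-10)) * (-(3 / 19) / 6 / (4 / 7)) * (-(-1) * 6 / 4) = -0.28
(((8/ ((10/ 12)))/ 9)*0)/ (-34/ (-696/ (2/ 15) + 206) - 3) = 0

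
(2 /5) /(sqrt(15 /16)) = 8 * sqrt(15) /75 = 0.41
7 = 7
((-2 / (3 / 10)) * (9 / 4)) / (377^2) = -0.00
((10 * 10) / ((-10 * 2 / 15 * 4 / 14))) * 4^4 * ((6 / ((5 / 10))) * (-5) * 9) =36288000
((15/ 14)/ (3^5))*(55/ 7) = 275/ 7938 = 0.03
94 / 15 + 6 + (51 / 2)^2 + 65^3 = 16517251 / 60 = 275287.52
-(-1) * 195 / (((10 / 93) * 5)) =362.70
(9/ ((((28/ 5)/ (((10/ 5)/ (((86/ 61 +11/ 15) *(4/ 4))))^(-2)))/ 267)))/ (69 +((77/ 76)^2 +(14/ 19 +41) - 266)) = -123552744209/ 38674194895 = -3.19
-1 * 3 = -3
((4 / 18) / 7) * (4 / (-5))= -8 / 315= -0.03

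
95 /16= 5.94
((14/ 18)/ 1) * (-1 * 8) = -56/ 9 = -6.22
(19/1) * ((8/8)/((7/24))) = 456/7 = 65.14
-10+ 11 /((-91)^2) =-10.00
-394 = -394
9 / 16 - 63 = -62.44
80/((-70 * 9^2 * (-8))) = 1/567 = 0.00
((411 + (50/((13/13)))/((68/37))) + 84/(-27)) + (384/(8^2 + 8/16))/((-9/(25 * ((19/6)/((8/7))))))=15366131/39474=389.27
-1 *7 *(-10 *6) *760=319200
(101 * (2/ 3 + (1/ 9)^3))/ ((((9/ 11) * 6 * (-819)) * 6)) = -541057/ 193444524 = -0.00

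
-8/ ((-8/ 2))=2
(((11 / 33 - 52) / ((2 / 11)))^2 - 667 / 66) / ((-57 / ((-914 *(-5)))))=-73058928805 / 11286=-6473412.09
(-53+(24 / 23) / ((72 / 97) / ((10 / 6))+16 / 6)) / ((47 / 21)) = -306327 / 13018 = -23.53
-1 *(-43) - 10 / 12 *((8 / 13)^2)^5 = 42.99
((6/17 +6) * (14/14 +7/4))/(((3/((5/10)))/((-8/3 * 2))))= -264/17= -15.53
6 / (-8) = -3 / 4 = -0.75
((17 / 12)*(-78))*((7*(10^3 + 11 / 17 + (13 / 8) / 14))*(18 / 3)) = -4644541.69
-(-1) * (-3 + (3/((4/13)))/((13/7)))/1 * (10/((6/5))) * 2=37.50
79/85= 0.93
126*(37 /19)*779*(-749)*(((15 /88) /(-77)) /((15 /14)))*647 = 46313993313 /242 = 191380137.66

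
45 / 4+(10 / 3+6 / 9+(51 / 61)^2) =237385 / 14884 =15.95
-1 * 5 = -5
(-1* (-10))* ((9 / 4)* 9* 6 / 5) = 243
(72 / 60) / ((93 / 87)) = 174 / 155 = 1.12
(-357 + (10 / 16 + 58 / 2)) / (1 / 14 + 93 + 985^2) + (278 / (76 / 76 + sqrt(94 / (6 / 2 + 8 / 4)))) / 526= -12731299957 / 423961721828 + 139 * sqrt(470) / 23407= 0.10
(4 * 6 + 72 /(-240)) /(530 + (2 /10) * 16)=237 /5332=0.04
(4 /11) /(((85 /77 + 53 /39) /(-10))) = -2730 /1849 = -1.48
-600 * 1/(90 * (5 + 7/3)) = -10/11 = -0.91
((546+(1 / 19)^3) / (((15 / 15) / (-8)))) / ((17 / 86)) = -151562960 / 6859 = -22096.95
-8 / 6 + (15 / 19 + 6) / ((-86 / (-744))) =3272 / 57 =57.40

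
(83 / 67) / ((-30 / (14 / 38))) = -581 / 38190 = -0.02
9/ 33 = 3/ 11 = 0.27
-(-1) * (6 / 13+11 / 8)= 191 / 104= 1.84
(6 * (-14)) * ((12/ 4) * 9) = -2268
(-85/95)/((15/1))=-17/285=-0.06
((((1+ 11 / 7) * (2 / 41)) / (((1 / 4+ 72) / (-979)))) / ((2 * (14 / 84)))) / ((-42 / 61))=4299768 / 580601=7.41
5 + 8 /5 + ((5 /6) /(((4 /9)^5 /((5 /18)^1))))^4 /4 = 44718389960521509717 /5629499534213120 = 7943.58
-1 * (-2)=2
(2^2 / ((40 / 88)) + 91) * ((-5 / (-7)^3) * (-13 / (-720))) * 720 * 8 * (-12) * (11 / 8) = -856284 / 343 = -2496.45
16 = 16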